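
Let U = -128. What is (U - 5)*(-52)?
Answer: 6916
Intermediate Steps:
(U - 5)*(-52) = (-128 - 5)*(-52) = -133*(-52) = 6916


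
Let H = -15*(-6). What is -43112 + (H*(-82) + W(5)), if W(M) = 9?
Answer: -50483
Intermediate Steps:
H = 90
-43112 + (H*(-82) + W(5)) = -43112 + (90*(-82) + 9) = -43112 + (-7380 + 9) = -43112 - 7371 = -50483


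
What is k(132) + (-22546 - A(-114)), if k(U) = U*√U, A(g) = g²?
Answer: -35542 + 264*√33 ≈ -34025.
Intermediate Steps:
k(U) = U^(3/2)
k(132) + (-22546 - A(-114)) = 132^(3/2) + (-22546 - 1*(-114)²) = 264*√33 + (-22546 - 1*12996) = 264*√33 + (-22546 - 12996) = 264*√33 - 35542 = -35542 + 264*√33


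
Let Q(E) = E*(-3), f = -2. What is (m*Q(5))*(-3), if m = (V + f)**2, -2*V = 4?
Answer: 720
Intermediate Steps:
V = -2 (V = -1/2*4 = -2)
Q(E) = -3*E
m = 16 (m = (-2 - 2)**2 = (-4)**2 = 16)
(m*Q(5))*(-3) = (16*(-3*5))*(-3) = (16*(-15))*(-3) = -240*(-3) = 720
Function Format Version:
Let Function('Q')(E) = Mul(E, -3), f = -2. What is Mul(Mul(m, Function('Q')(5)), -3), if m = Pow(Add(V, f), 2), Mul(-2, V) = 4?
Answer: 720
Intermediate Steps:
V = -2 (V = Mul(Rational(-1, 2), 4) = -2)
Function('Q')(E) = Mul(-3, E)
m = 16 (m = Pow(Add(-2, -2), 2) = Pow(-4, 2) = 16)
Mul(Mul(m, Function('Q')(5)), -3) = Mul(Mul(16, Mul(-3, 5)), -3) = Mul(Mul(16, -15), -3) = Mul(-240, -3) = 720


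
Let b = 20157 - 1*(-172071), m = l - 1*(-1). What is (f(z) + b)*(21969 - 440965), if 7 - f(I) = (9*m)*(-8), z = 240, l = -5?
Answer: -80425025212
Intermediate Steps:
m = -4 (m = -5 - 1*(-1) = -5 + 1 = -4)
f(I) = -281 (f(I) = 7 - 9*(-4)*(-8) = 7 - (-36)*(-8) = 7 - 1*288 = 7 - 288 = -281)
b = 192228 (b = 20157 + 172071 = 192228)
(f(z) + b)*(21969 - 440965) = (-281 + 192228)*(21969 - 440965) = 191947*(-418996) = -80425025212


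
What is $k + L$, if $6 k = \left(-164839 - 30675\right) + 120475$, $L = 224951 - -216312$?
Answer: $\frac{857513}{2} \approx 4.2876 \cdot 10^{5}$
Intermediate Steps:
$L = 441263$ ($L = 224951 + 216312 = 441263$)
$k = - \frac{25013}{2}$ ($k = \frac{\left(-164839 - 30675\right) + 120475}{6} = \frac{-195514 + 120475}{6} = \frac{1}{6} \left(-75039\right) = - \frac{25013}{2} \approx -12507.0$)
$k + L = - \frac{25013}{2} + 441263 = \frac{857513}{2}$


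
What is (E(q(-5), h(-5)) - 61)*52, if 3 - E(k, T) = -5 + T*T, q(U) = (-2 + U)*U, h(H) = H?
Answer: -4056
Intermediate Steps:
q(U) = U*(-2 + U)
E(k, T) = 8 - T**2 (E(k, T) = 3 - (-5 + T*T) = 3 - (-5 + T**2) = 3 + (5 - T**2) = 8 - T**2)
(E(q(-5), h(-5)) - 61)*52 = ((8 - 1*(-5)**2) - 61)*52 = ((8 - 1*25) - 61)*52 = ((8 - 25) - 61)*52 = (-17 - 61)*52 = -78*52 = -4056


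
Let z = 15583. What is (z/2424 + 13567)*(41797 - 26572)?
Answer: 166977604325/808 ≈ 2.0666e+8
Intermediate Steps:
(z/2424 + 13567)*(41797 - 26572) = (15583/2424 + 13567)*(41797 - 26572) = (15583*(1/2424) + 13567)*15225 = (15583/2424 + 13567)*15225 = (32901991/2424)*15225 = 166977604325/808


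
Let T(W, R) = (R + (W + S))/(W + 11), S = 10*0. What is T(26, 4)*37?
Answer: 30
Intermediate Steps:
S = 0
T(W, R) = (R + W)/(11 + W) (T(W, R) = (R + (W + 0))/(W + 11) = (R + W)/(11 + W))
T(26, 4)*37 = ((4 + 26)/(11 + 26))*37 = (30/37)*37 = 30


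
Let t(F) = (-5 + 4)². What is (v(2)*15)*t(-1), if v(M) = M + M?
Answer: 60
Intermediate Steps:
v(M) = 2*M
t(F) = 1 (t(F) = (-1)² = 1)
(v(2)*15)*t(-1) = ((2*2)*15)*1 = (4*15)*1 = 60*1 = 60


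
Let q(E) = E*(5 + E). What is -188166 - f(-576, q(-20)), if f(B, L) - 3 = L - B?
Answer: -189045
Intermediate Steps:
f(B, L) = 3 + L - B (f(B, L) = 3 + (L - B) = 3 + L - B)
-188166 - f(-576, q(-20)) = -188166 - (3 - 20*(5 - 20) - 1*(-576)) = -188166 - (3 - 20*(-15) + 576) = -188166 - (3 + 300 + 576) = -188166 - 1*879 = -188166 - 879 = -189045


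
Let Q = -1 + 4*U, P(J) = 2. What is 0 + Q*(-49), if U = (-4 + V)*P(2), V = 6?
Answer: -735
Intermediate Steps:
U = 4 (U = (-4 + 6)*2 = 2*2 = 4)
Q = 15 (Q = -1 + 4*4 = -1 + 16 = 15)
0 + Q*(-49) = 0 + 15*(-49) = 0 - 735 = -735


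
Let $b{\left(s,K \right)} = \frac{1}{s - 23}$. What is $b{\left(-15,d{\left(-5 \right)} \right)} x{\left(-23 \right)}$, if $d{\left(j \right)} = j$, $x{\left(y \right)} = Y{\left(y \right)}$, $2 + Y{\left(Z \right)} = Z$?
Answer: $\frac{25}{38} \approx 0.6579$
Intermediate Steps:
$Y{\left(Z \right)} = -2 + Z$
$x{\left(y \right)} = -2 + y$
$b{\left(s,K \right)} = \frac{1}{-23 + s}$
$b{\left(-15,d{\left(-5 \right)} \right)} x{\left(-23 \right)} = \frac{-2 - 23}{-23 - 15} = \frac{1}{-38} \left(-25\right) = \left(- \frac{1}{38}\right) \left(-25\right) = \frac{25}{38}$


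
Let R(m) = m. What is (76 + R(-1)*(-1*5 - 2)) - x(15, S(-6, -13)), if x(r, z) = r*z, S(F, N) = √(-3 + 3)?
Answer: 83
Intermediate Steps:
S(F, N) = 0 (S(F, N) = √0 = 0)
(76 + R(-1)*(-1*5 - 2)) - x(15, S(-6, -13)) = (76 - (-1*5 - 2)) - 15*0 = (76 - (-5 - 2)) - 1*0 = (76 - 1*(-7)) + 0 = (76 + 7) + 0 = 83 + 0 = 83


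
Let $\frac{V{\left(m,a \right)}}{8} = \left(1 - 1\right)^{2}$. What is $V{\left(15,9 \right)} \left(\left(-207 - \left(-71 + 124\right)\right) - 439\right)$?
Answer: $0$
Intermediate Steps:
$V{\left(m,a \right)} = 0$ ($V{\left(m,a \right)} = 8 \left(1 - 1\right)^{2} = 8 \cdot 0^{2} = 8 \cdot 0 = 0$)
$V{\left(15,9 \right)} \left(\left(-207 - \left(-71 + 124\right)\right) - 439\right) = 0 \left(\left(-207 - \left(-71 + 124\right)\right) - 439\right) = 0 \left(\left(-207 - 53\right) - 439\right) = 0 \left(-260 - 439\right) = 0 \left(-699\right) = 0$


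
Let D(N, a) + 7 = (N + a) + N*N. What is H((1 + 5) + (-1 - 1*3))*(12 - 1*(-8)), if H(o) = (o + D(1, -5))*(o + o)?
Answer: -640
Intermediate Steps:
D(N, a) = -7 + N + a + N**2 (D(N, a) = -7 + ((N + a) + N*N) = -7 + ((N + a) + N**2) = -7 + (N + a + N**2) = -7 + N + a + N**2)
H(o) = 2*o*(-10 + o) (H(o) = (o + (-7 + 1 - 5 + 1**2))*(o + o) = (o + (-7 + 1 - 5 + 1))*(2*o) = (o - 10)*(2*o) = (-10 + o)*(2*o) = 2*o*(-10 + o))
H((1 + 5) + (-1 - 1*3))*(12 - 1*(-8)) = (2*((1 + 5) + (-1 - 1*3))*(-10 + ((1 + 5) + (-1 - 1*3))))*(12 - 1*(-8)) = (2*(6 + (-1 - 3))*(-10 + (6 + (-1 - 3))))*(12 + 8) = (2*(6 - 4)*(-10 + (6 - 4)))*20 = (2*2*(-10 + 2))*20 = (2*2*(-8))*20 = -32*20 = -640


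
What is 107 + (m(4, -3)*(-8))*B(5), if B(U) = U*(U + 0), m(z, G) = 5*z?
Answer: -3893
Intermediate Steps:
B(U) = U**2 (B(U) = U*U = U**2)
107 + (m(4, -3)*(-8))*B(5) = 107 + ((5*4)*(-8))*5**2 = 107 + (20*(-8))*25 = 107 - 160*25 = 107 - 4000 = -3893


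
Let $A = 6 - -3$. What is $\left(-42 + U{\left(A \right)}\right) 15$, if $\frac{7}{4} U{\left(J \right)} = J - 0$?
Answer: $- \frac{3870}{7} \approx -552.86$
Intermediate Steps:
$A = 9$ ($A = 6 + 3 = 9$)
$U{\left(J \right)} = \frac{4 J}{7}$ ($U{\left(J \right)} = \frac{4 \left(J - 0\right)}{7} = \frac{4 \left(J + \left(-4 + 4\right)\right)}{7} = \frac{4 \left(J + 0\right)}{7} = \frac{4 J}{7}$)
$\left(-42 + U{\left(A \right)}\right) 15 = \left(-42 + \frac{4}{7} \cdot 9\right) 15 = \left(-42 + \frac{36}{7}\right) 15 = \left(- \frac{258}{7}\right) 15 = - \frac{3870}{7}$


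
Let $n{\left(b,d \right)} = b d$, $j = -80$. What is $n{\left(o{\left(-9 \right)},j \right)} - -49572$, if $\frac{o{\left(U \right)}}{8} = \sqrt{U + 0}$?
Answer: $49572 - 1920 i \approx 49572.0 - 1920.0 i$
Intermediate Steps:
$o{\left(U \right)} = 8 \sqrt{U}$ ($o{\left(U \right)} = 8 \sqrt{U + 0} = 8 \sqrt{U}$)
$n{\left(o{\left(-9 \right)},j \right)} - -49572 = 8 \sqrt{-9} \left(-80\right) - -49572 = 8 \cdot 3 i \left(-80\right) + 49572 = 24 i \left(-80\right) + 49572 = - 1920 i + 49572 = 49572 - 1920 i$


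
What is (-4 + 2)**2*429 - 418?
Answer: 1298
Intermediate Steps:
(-4 + 2)**2*429 - 418 = (-2)**2*429 - 418 = 4*429 - 418 = 1716 - 418 = 1298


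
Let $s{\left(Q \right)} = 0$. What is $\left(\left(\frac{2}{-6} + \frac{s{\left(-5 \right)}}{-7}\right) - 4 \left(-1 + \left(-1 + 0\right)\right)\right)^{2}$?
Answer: $\frac{529}{9} \approx 58.778$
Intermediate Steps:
$\left(\left(\frac{2}{-6} + \frac{s{\left(-5 \right)}}{-7}\right) - 4 \left(-1 + \left(-1 + 0\right)\right)\right)^{2} = \left(\left(\frac{2}{-6} + \frac{0}{-7}\right) - 4 \left(-1 + \left(-1 + 0\right)\right)\right)^{2} = \left(\left(2 \left(- \frac{1}{6}\right) + 0 \left(- \frac{1}{7}\right)\right) - 4 \left(-1 - 1\right)\right)^{2} = \left(\left(- \frac{1}{3} + 0\right) - -8\right)^{2} = \left(- \frac{1}{3} + 8\right)^{2} = \left(\frac{23}{3}\right)^{2} = \frac{529}{9}$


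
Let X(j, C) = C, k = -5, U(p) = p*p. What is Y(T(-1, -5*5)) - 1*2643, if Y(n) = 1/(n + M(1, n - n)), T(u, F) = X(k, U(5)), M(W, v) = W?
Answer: -68717/26 ≈ -2643.0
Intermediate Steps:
U(p) = p²
T(u, F) = 25 (T(u, F) = 5² = 25)
Y(n) = 1/(1 + n) (Y(n) = 1/(n + 1) = 1/(1 + n))
Y(T(-1, -5*5)) - 1*2643 = 1/(1 + 25) - 1*2643 = 1/26 - 2643 = -68717/26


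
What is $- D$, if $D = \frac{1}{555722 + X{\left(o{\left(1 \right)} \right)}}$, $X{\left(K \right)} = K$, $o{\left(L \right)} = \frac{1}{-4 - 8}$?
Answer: $- \frac{12}{6668663} \approx -1.7995 \cdot 10^{-6}$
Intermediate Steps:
$o{\left(L \right)} = - \frac{1}{12}$ ($o{\left(L \right)} = \frac{1}{-12} = - \frac{1}{12}$)
$D = \frac{12}{6668663}$ ($D = \frac{1}{555722 - \frac{1}{12}} = \frac{1}{\frac{6668663}{12}} = \frac{12}{6668663} \approx 1.7995 \cdot 10^{-6}$)
$- D = \left(-1\right) \frac{12}{6668663} = - \frac{12}{6668663}$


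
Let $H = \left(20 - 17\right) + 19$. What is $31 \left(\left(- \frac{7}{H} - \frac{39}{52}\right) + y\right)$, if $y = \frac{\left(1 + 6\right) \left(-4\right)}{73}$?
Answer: $- \frac{144553}{3212} \approx -45.004$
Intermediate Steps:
$y = - \frac{28}{73}$ ($y = 7 \left(-4\right) \frac{1}{73} = \left(-28\right) \frac{1}{73} = - \frac{28}{73} \approx -0.38356$)
$H = 22$ ($H = 3 + 19 = 22$)
$31 \left(\left(- \frac{7}{H} - \frac{39}{52}\right) + y\right) = 31 \left(\left(- \frac{7}{22} - \frac{39}{52}\right) - \frac{28}{73}\right) = 31 \left(\left(\left(-7\right) \frac{1}{22} - \frac{3}{4}\right) - \frac{28}{73}\right) = 31 \left(\left(- \frac{7}{22} - \frac{3}{4}\right) - \frac{28}{73}\right) = 31 \left(- \frac{47}{44} - \frac{28}{73}\right) = 31 \left(- \frac{4663}{3212}\right) = - \frac{144553}{3212}$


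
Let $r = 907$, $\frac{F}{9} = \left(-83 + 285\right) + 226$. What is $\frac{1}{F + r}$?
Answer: $\frac{1}{4759} \approx 0.00021013$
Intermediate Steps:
$F = 3852$ ($F = 9 \left(\left(-83 + 285\right) + 226\right) = 9 \left(202 + 226\right) = 9 \cdot 428 = 3852$)
$\frac{1}{F + r} = \frac{1}{3852 + 907} = \frac{1}{4759}$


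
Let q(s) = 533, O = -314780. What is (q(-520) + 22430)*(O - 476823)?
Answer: -18177579689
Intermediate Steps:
(q(-520) + 22430)*(O - 476823) = (533 + 22430)*(-314780 - 476823) = 22963*(-791603) = -18177579689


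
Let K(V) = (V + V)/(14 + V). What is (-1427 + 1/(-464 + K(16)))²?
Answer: 98190322264609/48219136 ≈ 2.0363e+6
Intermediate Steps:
K(V) = 2*V/(14 + V) (K(V) = (2*V)/(14 + V) = 2*V/(14 + V))
(-1427 + 1/(-464 + K(16)))² = (-1427 + 1/(-464 + 2*16/(14 + 16)))² = (-1427 + 1/(-464 + 2*16/30))² = (-1427 + 1/(-464 + 2*16*(1/30)))² = (-1427 + 1/(-464 + 16/15))² = (-1427 + 1/(-6944/15))² = (-1427 - 15/6944)² = (-9909103/6944)² = 98190322264609/48219136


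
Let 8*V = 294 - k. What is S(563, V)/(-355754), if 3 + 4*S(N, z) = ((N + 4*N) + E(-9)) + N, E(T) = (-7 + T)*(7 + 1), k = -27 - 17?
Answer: -3247/1423016 ≈ -0.0022818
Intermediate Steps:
k = -44
E(T) = -56 + 8*T (E(T) = (-7 + T)*8 = -56 + 8*T)
V = 169/4 (V = (294 - 1*(-44))/8 = (294 + 44)/8 = (⅛)*338 = 169/4 ≈ 42.250)
S(N, z) = -131/4 + 3*N/2 (S(N, z) = -¾ + (((N + 4*N) + (-56 + 8*(-9))) + N)/4 = -¾ + ((5*N + (-56 - 72)) + N)/4 = -¾ + ((5*N - 128) + N)/4 = -¾ + ((-128 + 5*N) + N)/4 = -¾ + (-128 + 6*N)/4 = -¾ + (-32 + 3*N/2) = -131/4 + 3*N/2)
S(563, V)/(-355754) = (-131/4 + (3/2)*563)/(-355754) = (-131/4 + 1689/2)*(-1/355754) = (3247/4)*(-1/355754) = -3247/1423016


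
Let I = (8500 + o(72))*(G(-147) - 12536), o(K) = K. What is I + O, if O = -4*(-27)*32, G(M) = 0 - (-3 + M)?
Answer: -106169336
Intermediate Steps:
G(M) = 3 - M (G(M) = 0 + (3 - M) = 3 - M)
O = 3456 (O = 108*32 = 3456)
I = -106172792 (I = (8500 + 72)*((3 - 1*(-147)) - 12536) = 8572*((3 + 147) - 12536) = 8572*(150 - 12536) = 8572*(-12386) = -106172792)
I + O = -106172792 + 3456 = -106169336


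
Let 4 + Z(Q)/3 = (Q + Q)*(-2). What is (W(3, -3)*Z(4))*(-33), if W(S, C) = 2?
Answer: 3960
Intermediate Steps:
Z(Q) = -12 - 12*Q (Z(Q) = -12 + 3*((Q + Q)*(-2)) = -12 + 3*((2*Q)*(-2)) = -12 + 3*(-4*Q) = -12 - 12*Q)
(W(3, -3)*Z(4))*(-33) = (2*(-12 - 12*4))*(-33) = (2*(-12 - 48))*(-33) = (2*(-60))*(-33) = -120*(-33) = 3960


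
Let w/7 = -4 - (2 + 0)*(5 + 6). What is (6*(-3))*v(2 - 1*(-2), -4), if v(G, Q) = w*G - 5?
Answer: 13194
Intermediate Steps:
w = -182 (w = 7*(-4 - (2 + 0)*(5 + 6)) = 7*(-4 - 2*11) = 7*(-4 - 1*22) = 7*(-4 - 22) = 7*(-26) = -182)
v(G, Q) = -5 - 182*G (v(G, Q) = -182*G - 5 = -5 - 182*G)
(6*(-3))*v(2 - 1*(-2), -4) = (6*(-3))*(-5 - 182*(2 - 1*(-2))) = -18*(-5 - 182*(2 + 2)) = -18*(-5 - 182*4) = -18*(-5 - 728) = -18*(-733) = 13194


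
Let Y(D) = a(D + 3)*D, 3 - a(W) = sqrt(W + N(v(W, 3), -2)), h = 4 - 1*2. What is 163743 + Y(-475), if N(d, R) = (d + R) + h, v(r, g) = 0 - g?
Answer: 162318 + 2375*I*sqrt(19) ≈ 1.6232e+5 + 10352.0*I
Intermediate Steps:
h = 2 (h = 4 - 2 = 2)
v(r, g) = -g
N(d, R) = 2 + R + d (N(d, R) = (d + R) + 2 = (R + d) + 2 = 2 + R + d)
a(W) = 3 - sqrt(-3 + W) (a(W) = 3 - sqrt(W + (2 - 2 - 1*3)) = 3 - sqrt(W + (2 - 2 - 3)) = 3 - sqrt(W - 3) = 3 - sqrt(-3 + W))
Y(D) = D*(3 - sqrt(D)) (Y(D) = (3 - sqrt(-3 + (D + 3)))*D = (3 - sqrt(-3 + (3 + D)))*D = (3 - sqrt(D))*D = D*(3 - sqrt(D)))
163743 + Y(-475) = 163743 + (-(-475)**(3/2) + 3*(-475)) = 163743 + (-(-2375)*I*sqrt(19) - 1425) = 163743 + (2375*I*sqrt(19) - 1425) = 163743 + (-1425 + 2375*I*sqrt(19)) = 162318 + 2375*I*sqrt(19)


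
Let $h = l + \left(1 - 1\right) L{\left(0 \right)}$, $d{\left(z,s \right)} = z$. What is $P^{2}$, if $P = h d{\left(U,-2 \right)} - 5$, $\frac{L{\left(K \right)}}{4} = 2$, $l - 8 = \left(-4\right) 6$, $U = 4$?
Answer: $4761$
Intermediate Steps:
$l = -16$ ($l = 8 - 24 = -16$)
$L{\left(K \right)} = 8$ ($L{\left(K \right)} = 4 \cdot 2 = 8$)
$h = -16$ ($h = -16 + \left(1 - 1\right) 8 = -16 + 0 \cdot 8 = -16 + 0 = -16$)
$P = -69$ ($P = \left(-16\right) 4 - 5 = -64 - 5 = -69$)
$P^{2} = \left(-69\right)^{2} = 4761$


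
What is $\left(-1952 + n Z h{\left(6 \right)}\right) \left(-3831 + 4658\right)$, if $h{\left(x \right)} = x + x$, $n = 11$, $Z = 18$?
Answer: $350648$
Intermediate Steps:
$h{\left(x \right)} = 2 x$
$\left(-1952 + n Z h{\left(6 \right)}\right) \left(-3831 + 4658\right) = \left(-1952 + 11 \cdot 18 \cdot 2 \cdot 6\right) \left(-3831 + 4658\right) = \left(-1952 + 198 \cdot 12\right) 827 = \left(-1952 + 2376\right) 827 = 424 \cdot 827 = 350648$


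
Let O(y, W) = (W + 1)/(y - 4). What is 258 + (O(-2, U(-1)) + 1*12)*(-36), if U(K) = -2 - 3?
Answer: -198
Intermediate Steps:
U(K) = -5
O(y, W) = (1 + W)/(-4 + y)
258 + (O(-2, U(-1)) + 1*12)*(-36) = 258 + ((1 - 5)/(-4 - 2) + 1*12)*(-36) = 258 + (-4/(-6) + 12)*(-36) = 258 + (-1/6*(-4) + 12)*(-36) = 258 + (2/3 + 12)*(-36) = 258 + (38/3)*(-36) = 258 - 456 = -198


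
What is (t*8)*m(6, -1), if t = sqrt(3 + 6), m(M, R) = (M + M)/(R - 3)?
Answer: -72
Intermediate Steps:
m(M, R) = 2*M/(-3 + R) (m(M, R) = (2*M)/(-3 + R) = 2*M/(-3 + R))
t = 3 (t = sqrt(9) = 3)
(t*8)*m(6, -1) = (3*8)*(2*6/(-3 - 1)) = 24*(2*6/(-4)) = 24*(2*6*(-1/4)) = 24*(-3) = -72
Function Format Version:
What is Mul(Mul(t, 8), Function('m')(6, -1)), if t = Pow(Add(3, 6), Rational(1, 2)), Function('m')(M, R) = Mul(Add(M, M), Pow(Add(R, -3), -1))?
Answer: -72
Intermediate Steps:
Function('m')(M, R) = Mul(2, M, Pow(Add(-3, R), -1)) (Function('m')(M, R) = Mul(Mul(2, M), Pow(Add(-3, R), -1)) = Mul(2, M, Pow(Add(-3, R), -1)))
t = 3 (t = Pow(9, Rational(1, 2)) = 3)
Mul(Mul(t, 8), Function('m')(6, -1)) = Mul(Mul(3, 8), Mul(2, 6, Pow(Add(-3, -1), -1))) = Mul(24, Mul(2, 6, Pow(-4, -1))) = Mul(24, Mul(2, 6, Rational(-1, 4))) = Mul(24, -3) = -72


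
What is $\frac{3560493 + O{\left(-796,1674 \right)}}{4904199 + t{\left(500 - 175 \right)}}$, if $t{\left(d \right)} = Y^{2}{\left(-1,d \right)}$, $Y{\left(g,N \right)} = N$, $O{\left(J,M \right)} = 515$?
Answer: $\frac{222563}{313114} \approx 0.7108$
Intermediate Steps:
$t{\left(d \right)} = d^{2}$
$\frac{3560493 + O{\left(-796,1674 \right)}}{4904199 + t{\left(500 - 175 \right)}} = \frac{3560493 + 515}{4904199 + \left(500 - 175\right)^{2}} = \frac{3561008}{4904199 + \left(500 - 175\right)^{2}} = \frac{3561008}{4904199 + 325^{2}} = \frac{3561008}{4904199 + 105625} = \frac{3561008}{5009824} = 3561008 \cdot \frac{1}{5009824} = \frac{222563}{313114}$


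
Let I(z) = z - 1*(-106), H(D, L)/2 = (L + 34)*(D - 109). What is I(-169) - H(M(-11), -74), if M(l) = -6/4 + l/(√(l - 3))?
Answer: -8903 + 440*I*√14/7 ≈ -8903.0 + 235.19*I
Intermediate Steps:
M(l) = -3/2 + l/√(-3 + l) (M(l) = -6*¼ + l/(√(-3 + l)) = -3/2 + l/√(-3 + l))
H(D, L) = 2*(-109 + D)*(34 + L) (H(D, L) = 2*((L + 34)*(D - 109)) = 2*((34 + L)*(-109 + D)) = 2*((-109 + D)*(34 + L)) = 2*(-109 + D)*(34 + L))
I(z) = 106 + z (I(z) = z + 106 = 106 + z)
I(-169) - H(M(-11), -74) = (106 - 169) - (-7412 - 218*(-74) + 68*(-3/2 - 11/√(-3 - 11)) + 2*(-3/2 - 11/√(-3 - 11))*(-74)) = -63 - (-7412 + 16132 + 68*(-3/2 - (-11)*I*√14/14) + 2*(-3/2 - (-11)*I*√14/14)*(-74)) = -63 - (-7412 + 16132 + 68*(-3/2 + 11*I*√14/14) + 2*(-3/2 + 11*I*√14/14)*(-74)) = -63 - (-7412 + 16132 + (-102 + 374*I*√14/7) + (222 - 814*I*√14/7)) = -63 - (8840 - 440*I*√14/7) = -63 + (-8840 + 440*I*√14/7) = -8903 + 440*I*√14/7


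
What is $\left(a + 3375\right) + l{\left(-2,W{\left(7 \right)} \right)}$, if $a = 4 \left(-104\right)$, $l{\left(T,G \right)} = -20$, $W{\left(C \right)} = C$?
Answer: $2939$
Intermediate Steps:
$a = -416$
$\left(a + 3375\right) + l{\left(-2,W{\left(7 \right)} \right)} = \left(-416 + 3375\right) - 20 = 2959 - 20 = 2939$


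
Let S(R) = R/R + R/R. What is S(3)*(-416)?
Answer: -832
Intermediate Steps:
S(R) = 2 (S(R) = 1 + 1 = 2)
S(3)*(-416) = 2*(-416) = -832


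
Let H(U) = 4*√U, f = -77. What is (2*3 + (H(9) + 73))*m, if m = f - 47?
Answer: -11284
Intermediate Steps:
m = -124 (m = -77 - 47 = -124)
(2*3 + (H(9) + 73))*m = (2*3 + (4*√9 + 73))*(-124) = (6 + (4*3 + 73))*(-124) = (6 + (12 + 73))*(-124) = (6 + 85)*(-124) = 91*(-124) = -11284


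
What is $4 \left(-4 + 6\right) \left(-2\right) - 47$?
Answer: $-63$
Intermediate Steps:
$4 \left(-4 + 6\right) \left(-2\right) - 47 = 4 \cdot 2 \left(-2\right) - 47 = 8 \left(-2\right) - 47 = -16 - 47 = -63$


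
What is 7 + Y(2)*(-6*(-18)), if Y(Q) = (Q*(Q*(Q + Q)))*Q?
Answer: 3463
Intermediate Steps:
Y(Q) = 2*Q⁴ (Y(Q) = (Q*(Q*(2*Q)))*Q = (Q*(2*Q²))*Q = (2*Q³)*Q = 2*Q⁴)
7 + Y(2)*(-6*(-18)) = 7 + (2*2⁴)*(-6*(-18)) = 7 + (2*16)*108 = 7 + 32*108 = 7 + 3456 = 3463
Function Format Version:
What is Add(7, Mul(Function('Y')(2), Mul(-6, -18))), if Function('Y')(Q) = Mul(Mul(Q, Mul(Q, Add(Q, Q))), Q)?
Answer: 3463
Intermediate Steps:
Function('Y')(Q) = Mul(2, Pow(Q, 4)) (Function('Y')(Q) = Mul(Mul(Q, Mul(Q, Mul(2, Q))), Q) = Mul(Mul(Q, Mul(2, Pow(Q, 2))), Q) = Mul(Mul(2, Pow(Q, 3)), Q) = Mul(2, Pow(Q, 4)))
Add(7, Mul(Function('Y')(2), Mul(-6, -18))) = Add(7, Mul(Mul(2, Pow(2, 4)), Mul(-6, -18))) = Add(7, Mul(Mul(2, 16), 108)) = Add(7, Mul(32, 108)) = Add(7, 3456) = 3463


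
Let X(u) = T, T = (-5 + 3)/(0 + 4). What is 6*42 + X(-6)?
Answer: 503/2 ≈ 251.50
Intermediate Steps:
T = -½ (T = -2/4 = -2*¼ = -½ ≈ -0.50000)
X(u) = -½
6*42 + X(-6) = 6*42 - ½ = 252 - ½ = 503/2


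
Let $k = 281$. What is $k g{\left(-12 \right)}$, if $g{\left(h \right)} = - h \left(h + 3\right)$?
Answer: $-30348$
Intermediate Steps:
$g{\left(h \right)} = - h \left(3 + h\right)$
$k g{\left(-12 \right)} = 281 \left(\left(-1\right) \left(-12\right) \left(3 - 12\right)\right) = 281 \left(\left(-1\right) \left(-12\right) \left(-9\right)\right) = 281 \left(-108\right) = -30348$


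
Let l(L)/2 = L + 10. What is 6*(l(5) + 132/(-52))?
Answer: 2142/13 ≈ 164.77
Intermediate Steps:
l(L) = 20 + 2*L (l(L) = 2*(L + 10) = 2*(10 + L) = 20 + 2*L)
6*(l(5) + 132/(-52)) = 6*((20 + 2*5) + 132/(-52)) = 6*((20 + 10) + 132*(-1/52)) = 6*(30 - 33/13) = 6*(357/13) = 2142/13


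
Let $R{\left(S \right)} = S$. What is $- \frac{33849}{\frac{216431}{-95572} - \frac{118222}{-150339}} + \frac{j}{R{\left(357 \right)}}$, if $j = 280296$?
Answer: $\frac{3521175385817244}{148675149875} \approx 23684.0$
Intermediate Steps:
$- \frac{33849}{\frac{216431}{-95572} - \frac{118222}{-150339}} + \frac{j}{R{\left(357 \right)}} = - \frac{33849}{\frac{216431}{-95572} - \frac{118222}{-150339}} + \frac{280296}{357} = - \frac{33849}{216431 \left(- \frac{1}{95572}\right) - - \frac{118222}{150339}} + 280296 \cdot \frac{1}{357} = - \frac{33849}{- \frac{216431}{95572} + \frac{118222}{150339}} + \frac{5496}{7} = - \frac{33849}{- \frac{21239307125}{14368198908}} + \frac{5496}{7} = \left(-33849\right) \left(- \frac{14368198908}{21239307125}\right) + \frac{5496}{7} = \frac{486349164836892}{21239307125} + \frac{5496}{7} = \frac{3521175385817244}{148675149875}$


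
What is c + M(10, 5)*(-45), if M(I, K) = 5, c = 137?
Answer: -88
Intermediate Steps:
c + M(10, 5)*(-45) = 137 + 5*(-45) = 137 - 225 = -88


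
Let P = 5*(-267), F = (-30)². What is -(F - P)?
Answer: -2235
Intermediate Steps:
F = 900
P = -1335
-(F - P) = -(900 - 1*(-1335)) = -(900 + 1335) = -1*2235 = -2235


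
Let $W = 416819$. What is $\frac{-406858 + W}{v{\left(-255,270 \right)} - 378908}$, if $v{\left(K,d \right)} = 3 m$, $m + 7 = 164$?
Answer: $- \frac{9961}{378437} \approx -0.026321$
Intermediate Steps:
$m = 157$ ($m = -7 + 164 = 157$)
$v{\left(K,d \right)} = 471$ ($v{\left(K,d \right)} = 3 \cdot 157 = 471$)
$\frac{-406858 + W}{v{\left(-255,270 \right)} - 378908} = \frac{-406858 + 416819}{471 - 378908} = \frac{9961}{-378437} = 9961 \left(- \frac{1}{378437}\right) = - \frac{9961}{378437}$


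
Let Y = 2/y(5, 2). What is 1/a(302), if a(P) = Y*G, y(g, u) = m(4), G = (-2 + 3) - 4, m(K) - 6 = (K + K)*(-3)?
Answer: 3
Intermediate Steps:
m(K) = 6 - 6*K (m(K) = 6 + (K + K)*(-3) = 6 + (2*K)*(-3) = 6 - 6*K)
G = -3 (G = 1 - 4 = -3)
y(g, u) = -18 (y(g, u) = 6 - 6*4 = 6 - 24 = -18)
Y = -⅑ (Y = 2/(-18) = 2*(-1/18) = -⅑ ≈ -0.11111)
a(P) = ⅓ (a(P) = -⅑*(-3) = ⅓)
1/a(302) = 1/(⅓) = 3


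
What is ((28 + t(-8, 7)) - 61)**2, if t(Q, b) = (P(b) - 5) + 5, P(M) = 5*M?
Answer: 4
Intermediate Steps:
t(Q, b) = 5*b (t(Q, b) = (5*b - 5) + 5 = (-5 + 5*b) + 5 = 5*b)
((28 + t(-8, 7)) - 61)**2 = ((28 + 5*7) - 61)**2 = ((28 + 35) - 61)**2 = (63 - 61)**2 = 2**2 = 4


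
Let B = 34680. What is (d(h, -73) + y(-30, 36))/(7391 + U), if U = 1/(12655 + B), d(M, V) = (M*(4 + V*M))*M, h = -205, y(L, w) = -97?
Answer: 14888564589440/174926493 ≈ 85113.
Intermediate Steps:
d(M, V) = M**2*(4 + M*V) (d(M, V) = (M*(4 + M*V))*M = M**2*(4 + M*V))
U = 1/47335 (U = 1/(12655 + 34680) = 1/47335 ≈ 2.1126e-5)
(d(h, -73) + y(-30, 36))/(7391 + U) = ((-205)**2*(4 - 205*(-73)) - 97)/(7391 + 1/47335) = (42025*(4 + 14965) - 97)/(349852986/47335) = (42025*14969 - 97)*(47335/349852986) = (629072225 - 97)*(47335/349852986) = 629072128*(47335/349852986) = 14888564589440/174926493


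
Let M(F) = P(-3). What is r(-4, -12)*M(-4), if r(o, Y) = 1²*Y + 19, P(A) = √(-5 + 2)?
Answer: 7*I*√3 ≈ 12.124*I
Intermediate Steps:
P(A) = I*√3 (P(A) = √(-3) = I*√3)
M(F) = I*√3
r(o, Y) = 19 + Y (r(o, Y) = 1*Y + 19 = Y + 19 = 19 + Y)
r(-4, -12)*M(-4) = (19 - 12)*(I*√3) = 7*(I*√3) = 7*I*√3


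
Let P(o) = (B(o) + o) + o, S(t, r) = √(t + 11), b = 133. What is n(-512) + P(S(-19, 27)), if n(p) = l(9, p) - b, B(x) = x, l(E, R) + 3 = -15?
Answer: -151 + 6*I*√2 ≈ -151.0 + 8.4853*I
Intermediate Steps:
l(E, R) = -18 (l(E, R) = -3 - 15 = -18)
S(t, r) = √(11 + t)
n(p) = -151 (n(p) = -18 - 1*133 = -18 - 133 = -151)
P(o) = 3*o (P(o) = (o + o) + o = 2*o + o = 3*o)
n(-512) + P(S(-19, 27)) = -151 + 3*√(11 - 19) = -151 + 3*√(-8) = -151 + 3*(2*I*√2) = -151 + 6*I*√2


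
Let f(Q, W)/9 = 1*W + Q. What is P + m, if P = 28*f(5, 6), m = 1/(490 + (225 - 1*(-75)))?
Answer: 2189881/790 ≈ 2772.0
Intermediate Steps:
f(Q, W) = 9*Q + 9*W (f(Q, W) = 9*(1*W + Q) = 9*(W + Q) = 9*(Q + W) = 9*Q + 9*W)
m = 1/790 (m = 1/(490 + (225 + 75)) = 1/(490 + 300) = 1/790 ≈ 0.0012658)
P = 2772 (P = 28*(9*5 + 9*6) = 28*(45 + 54) = 28*99 = 2772)
P + m = 2772 + 1/790 = 2189881/790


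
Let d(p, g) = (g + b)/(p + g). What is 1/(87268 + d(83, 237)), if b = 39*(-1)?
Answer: 160/13962979 ≈ 1.1459e-5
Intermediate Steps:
b = -39
d(p, g) = (-39 + g)/(g + p) (d(p, g) = (g - 39)/(p + g) = (-39 + g)/(g + p))
1/(87268 + d(83, 237)) = 1/(87268 + (-39 + 237)/(237 + 83)) = 1/(87268 + 198/320) = 1/(87268 + (1/320)*198) = 1/(87268 + 99/160) = 1/(13962979/160) = 160/13962979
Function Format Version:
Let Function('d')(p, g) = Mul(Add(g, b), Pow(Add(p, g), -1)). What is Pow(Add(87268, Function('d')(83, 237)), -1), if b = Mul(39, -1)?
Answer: Rational(160, 13962979) ≈ 1.1459e-5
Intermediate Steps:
b = -39
Function('d')(p, g) = Mul(Pow(Add(g, p), -1), Add(-39, g)) (Function('d')(p, g) = Mul(Add(g, -39), Pow(Add(p, g), -1)) = Mul(Add(-39, g), Pow(Add(g, p), -1)) = Mul(Pow(Add(g, p), -1), Add(-39, g)))
Pow(Add(87268, Function('d')(83, 237)), -1) = Pow(Add(87268, Mul(Pow(Add(237, 83), -1), Add(-39, 237))), -1) = Pow(Add(87268, Mul(Pow(320, -1), 198)), -1) = Pow(Add(87268, Mul(Rational(1, 320), 198)), -1) = Pow(Add(87268, Rational(99, 160)), -1) = Pow(Rational(13962979, 160), -1) = Rational(160, 13962979)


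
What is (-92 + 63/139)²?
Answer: 161925625/19321 ≈ 8380.8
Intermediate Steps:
(-92 + 63/139)² = (-12725/139)² = 161925625/19321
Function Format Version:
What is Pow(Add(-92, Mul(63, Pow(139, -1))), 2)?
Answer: Rational(161925625, 19321) ≈ 8380.8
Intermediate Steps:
Pow(Add(-92, Mul(63, Pow(139, -1))), 2) = Pow(Add(-92, Mul(63, Rational(1, 139))), 2) = Pow(Add(-92, Rational(63, 139)), 2) = Pow(Rational(-12725, 139), 2) = Rational(161925625, 19321)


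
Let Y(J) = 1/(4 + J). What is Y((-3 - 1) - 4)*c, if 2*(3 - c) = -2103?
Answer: -2109/8 ≈ -263.63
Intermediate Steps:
c = 2109/2 (c = 3 - 1/2*(-2103) = 3 + 2103/2 = 2109/2 ≈ 1054.5)
Y((-3 - 1) - 4)*c = (2109/2)/(4 + ((-3 - 1) - 4)) = (2109/2)/(4 + (-4 - 4)) = (2109/2)/(4 - 8) = (2109/2)/(-4) = -1/4*2109/2 = -2109/8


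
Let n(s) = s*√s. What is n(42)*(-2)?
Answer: -84*√42 ≈ -544.38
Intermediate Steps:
n(s) = s^(3/2)
n(42)*(-2) = 42^(3/2)*(-2) = (42*√42)*(-2) = -84*√42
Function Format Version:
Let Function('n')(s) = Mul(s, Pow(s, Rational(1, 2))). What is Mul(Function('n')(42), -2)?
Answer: Mul(-84, Pow(42, Rational(1, 2))) ≈ -544.38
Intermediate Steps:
Function('n')(s) = Pow(s, Rational(3, 2))
Mul(Function('n')(42), -2) = Mul(Pow(42, Rational(3, 2)), -2) = Mul(Mul(42, Pow(42, Rational(1, 2))), -2) = Mul(-84, Pow(42, Rational(1, 2)))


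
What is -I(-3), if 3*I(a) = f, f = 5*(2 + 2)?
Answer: -20/3 ≈ -6.6667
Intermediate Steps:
f = 20 (f = 5*4 = 20)
I(a) = 20/3 (I(a) = (⅓)*20 = 20/3)
-I(-3) = -1*20/3 = -20/3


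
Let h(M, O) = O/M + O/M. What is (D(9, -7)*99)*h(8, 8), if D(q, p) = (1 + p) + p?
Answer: -2574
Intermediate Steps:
D(q, p) = 1 + 2*p
h(M, O) = 2*O/M
(D(9, -7)*99)*h(8, 8) = ((1 + 2*(-7))*99)*(2*8/8) = ((1 - 14)*99)*(2*8*(1/8)) = -13*99*2 = -1287*2 = -2574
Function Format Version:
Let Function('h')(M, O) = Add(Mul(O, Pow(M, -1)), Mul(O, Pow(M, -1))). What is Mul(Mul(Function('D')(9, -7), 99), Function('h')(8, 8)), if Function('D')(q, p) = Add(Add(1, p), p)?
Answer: -2574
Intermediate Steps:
Function('D')(q, p) = Add(1, Mul(2, p))
Function('h')(M, O) = Mul(2, O, Pow(M, -1))
Mul(Mul(Function('D')(9, -7), 99), Function('h')(8, 8)) = Mul(Mul(Add(1, Mul(2, -7)), 99), Mul(2, 8, Pow(8, -1))) = Mul(Mul(Add(1, -14), 99), Mul(2, 8, Rational(1, 8))) = Mul(Mul(-13, 99), 2) = Mul(-1287, 2) = -2574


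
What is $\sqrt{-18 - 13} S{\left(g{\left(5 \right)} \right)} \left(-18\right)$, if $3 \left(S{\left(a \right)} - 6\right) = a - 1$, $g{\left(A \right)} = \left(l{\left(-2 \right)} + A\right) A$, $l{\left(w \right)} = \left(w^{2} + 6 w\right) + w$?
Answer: $48 i \sqrt{31} \approx 267.25 i$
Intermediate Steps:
$l{\left(w \right)} = w^{2} + 7 w$
$g{\left(A \right)} = A \left(-10 + A\right)$ ($g{\left(A \right)} = \left(- 2 \left(7 - 2\right) + A\right) A = \left(\left(-2\right) 5 + A\right) A = \left(-10 + A\right) A = A \left(-10 + A\right)$)
$S{\left(a \right)} = \frac{17}{3} + \frac{a}{3}$ ($S{\left(a \right)} = 6 + \frac{a - 1}{3} = 6 + \frac{-1 + a}{3} = 6 + \left(- \frac{1}{3} + \frac{a}{3}\right) = \frac{17}{3} + \frac{a}{3}$)
$\sqrt{-18 - 13} S{\left(g{\left(5 \right)} \right)} \left(-18\right) = \sqrt{-18 - 13} \left(\frac{17}{3} + \frac{5 \left(-10 + 5\right)}{3}\right) \left(-18\right) = \sqrt{-31} \left(\frac{17}{3} + \frac{5 \left(-5\right)}{3}\right) \left(-18\right) = i \sqrt{31} \left(\frac{17}{3} + \frac{1}{3} \left(-25\right)\right) \left(-18\right) = i \sqrt{31} \left(\frac{17}{3} - \frac{25}{3}\right) \left(-18\right) = i \sqrt{31} \left(- \frac{8}{3}\right) \left(-18\right) = - \frac{8 i \sqrt{31}}{3} \left(-18\right) = 48 i \sqrt{31}$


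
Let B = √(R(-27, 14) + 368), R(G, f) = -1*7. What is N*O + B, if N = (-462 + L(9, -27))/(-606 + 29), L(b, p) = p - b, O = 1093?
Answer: 555277/577 ≈ 962.35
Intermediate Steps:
R(G, f) = -7
B = 19 (B = √(-7 + 368) = √361 = 19)
N = 498/577 (N = (-462 + (-27 - 1*9))/(-606 + 29) = (-462 + (-27 - 9))/(-577) = (-462 - 36)*(-1/577) = -498*(-1/577) = 498/577 ≈ 0.86308)
N*O + B = (498/577)*1093 + 19 = 544314/577 + 19 = 555277/577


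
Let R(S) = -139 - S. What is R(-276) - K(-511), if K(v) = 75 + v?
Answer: 573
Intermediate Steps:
R(-276) - K(-511) = (-139 - 1*(-276)) - (75 - 511) = (-139 + 276) - 1*(-436) = 137 + 436 = 573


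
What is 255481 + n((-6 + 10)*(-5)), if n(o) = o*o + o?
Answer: 255861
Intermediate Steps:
n(o) = o + o**2 (n(o) = o**2 + o = o + o**2)
255481 + n((-6 + 10)*(-5)) = 255481 + ((-6 + 10)*(-5))*(1 + (-6 + 10)*(-5)) = 255481 + (4*(-5))*(1 + 4*(-5)) = 255481 - 20*(1 - 20) = 255481 - 20*(-19) = 255481 + 380 = 255861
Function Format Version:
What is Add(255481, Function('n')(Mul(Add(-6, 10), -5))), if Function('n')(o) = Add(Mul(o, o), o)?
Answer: 255861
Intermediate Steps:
Function('n')(o) = Add(o, Pow(o, 2)) (Function('n')(o) = Add(Pow(o, 2), o) = Add(o, Pow(o, 2)))
Add(255481, Function('n')(Mul(Add(-6, 10), -5))) = Add(255481, Mul(Mul(Add(-6, 10), -5), Add(1, Mul(Add(-6, 10), -5)))) = Add(255481, Mul(Mul(4, -5), Add(1, Mul(4, -5)))) = Add(255481, Mul(-20, Add(1, -20))) = Add(255481, Mul(-20, -19)) = Add(255481, 380) = 255861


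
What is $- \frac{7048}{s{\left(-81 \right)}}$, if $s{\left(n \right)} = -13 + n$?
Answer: $\frac{3524}{47} \approx 74.979$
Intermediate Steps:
$- \frac{7048}{s{\left(-81 \right)}} = - \frac{7048}{-13 - 81} = - \frac{7048}{-94} = \left(-7048\right) \left(- \frac{1}{94}\right) = \frac{3524}{47}$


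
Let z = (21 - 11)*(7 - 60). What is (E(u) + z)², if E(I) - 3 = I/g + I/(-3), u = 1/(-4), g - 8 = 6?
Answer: 7836675625/28224 ≈ 2.7766e+5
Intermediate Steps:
g = 14 (g = 8 + 6 = 14)
u = -¼ ≈ -0.25000
E(I) = 3 - 11*I/42 (E(I) = 3 + (I/14 + I/(-3)) = 3 + (I*(1/14) + I*(-⅓)) = 3 + (I/14 - I/3) = 3 - 11*I/42)
z = -530 (z = 10*(-53) = -530)
(E(u) + z)² = ((3 - 11/42*(-¼)) - 530)² = ((3 + 11/168) - 530)² = (515/168 - 530)² = (-88525/168)² = 7836675625/28224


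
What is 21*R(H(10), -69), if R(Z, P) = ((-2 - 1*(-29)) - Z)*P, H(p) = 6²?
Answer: 13041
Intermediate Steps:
H(p) = 36
R(Z, P) = P*(27 - Z) (R(Z, P) = ((-2 + 29) - Z)*P = (27 - Z)*P = P*(27 - Z))
21*R(H(10), -69) = 21*(-69*(27 - 1*36)) = 21*(-69*(27 - 36)) = 21*(-69*(-9)) = 21*621 = 13041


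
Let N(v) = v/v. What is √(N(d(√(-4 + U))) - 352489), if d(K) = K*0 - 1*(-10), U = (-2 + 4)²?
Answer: 2*I*√88122 ≈ 593.71*I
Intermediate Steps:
U = 4 (U = 2² = 4)
d(K) = 10 (d(K) = 0 + 10 = 10)
N(v) = 1
√(N(d(√(-4 + U))) - 352489) = √(1 - 352489) = √(-352488) = 2*I*√88122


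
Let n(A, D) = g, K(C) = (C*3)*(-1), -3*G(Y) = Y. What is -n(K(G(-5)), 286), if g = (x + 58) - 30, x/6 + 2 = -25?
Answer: 134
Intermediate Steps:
x = -162 (x = -12 + 6*(-25) = -12 - 150 = -162)
G(Y) = -Y/3
K(C) = -3*C (K(C) = (3*C)*(-1) = -3*C)
g = -134 (g = (-162 + 58) - 30 = -104 - 30 = -134)
n(A, D) = -134
-n(K(G(-5)), 286) = -1*(-134) = 134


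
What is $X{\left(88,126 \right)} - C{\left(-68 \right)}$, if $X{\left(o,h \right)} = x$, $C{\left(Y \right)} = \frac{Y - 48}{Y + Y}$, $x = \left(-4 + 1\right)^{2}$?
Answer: $\frac{277}{34} \approx 8.1471$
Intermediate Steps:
$x = 9$ ($x = \left(-3\right)^{2} = 9$)
$C{\left(Y \right)} = \frac{-48 + Y}{2 Y}$
$X{\left(o,h \right)} = 9$
$X{\left(88,126 \right)} - C{\left(-68 \right)} = 9 - \frac{-48 - 68}{2 \left(-68\right)} = 9 - \frac{1}{2} \left(- \frac{1}{68}\right) \left(-116\right) = 9 - \frac{29}{34} = \frac{277}{34}$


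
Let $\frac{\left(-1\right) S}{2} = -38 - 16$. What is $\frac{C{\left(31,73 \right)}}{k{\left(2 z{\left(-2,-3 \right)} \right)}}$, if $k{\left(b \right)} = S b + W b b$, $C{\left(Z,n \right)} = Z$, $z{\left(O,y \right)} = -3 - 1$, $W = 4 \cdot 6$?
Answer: $\frac{31}{672} \approx 0.046131$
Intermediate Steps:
$W = 24$
$z{\left(O,y \right)} = -4$
$S = 108$ ($S = - 2 \left(-38 - 16\right) = \left(-2\right) \left(-54\right) = 108$)
$k{\left(b \right)} = 24 b^{2} + 108 b$ ($k{\left(b \right)} = 108 b + 24 b b = 108 b + 24 b^{2} = 24 b^{2} + 108 b$)
$\frac{C{\left(31,73 \right)}}{k{\left(2 z{\left(-2,-3 \right)} \right)}} = \frac{31}{12 \cdot 2 \left(-4\right) \left(9 + 2 \cdot 2 \left(-4\right)\right)} = \frac{31}{12 \left(-8\right) \left(9 + 2 \left(-8\right)\right)} = \frac{31}{12 \left(-8\right) \left(9 - 16\right)} = \frac{31}{12 \left(-8\right) \left(-7\right)} = \frac{31}{672}$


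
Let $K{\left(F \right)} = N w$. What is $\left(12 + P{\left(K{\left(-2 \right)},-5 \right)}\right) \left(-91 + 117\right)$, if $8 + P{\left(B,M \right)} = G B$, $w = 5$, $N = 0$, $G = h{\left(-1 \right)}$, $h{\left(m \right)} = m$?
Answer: $104$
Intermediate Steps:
$G = -1$
$K{\left(F \right)} = 0$ ($K{\left(F \right)} = 0 \cdot 5 = 0$)
$P{\left(B,M \right)} = -8 - B$
$\left(12 + P{\left(K{\left(-2 \right)},-5 \right)}\right) \left(-91 + 117\right) = \left(12 - 8\right) \left(-91 + 117\right) = \left(12 + \left(-8 + 0\right)\right) 26 = \left(12 - 8\right) 26 = 4 \cdot 26 = 104$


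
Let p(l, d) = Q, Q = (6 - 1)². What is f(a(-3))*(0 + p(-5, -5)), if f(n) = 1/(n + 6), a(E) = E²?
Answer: 5/3 ≈ 1.6667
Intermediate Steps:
f(n) = 1/(6 + n)
Q = 25 (Q = 5² = 25)
p(l, d) = 25
f(a(-3))*(0 + p(-5, -5)) = (0 + 25)/(6 + (-3)²) = 25/(6 + 9) = 25/15 = (1/15)*25 = 5/3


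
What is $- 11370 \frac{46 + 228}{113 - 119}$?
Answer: $519230$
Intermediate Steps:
$- 11370 \frac{46 + 228}{113 - 119} = - 11370 \frac{274}{-6} = - 11370 \cdot 274 \left(- \frac{1}{6}\right) = \left(-11370\right) \left(- \frac{137}{3}\right) = 519230$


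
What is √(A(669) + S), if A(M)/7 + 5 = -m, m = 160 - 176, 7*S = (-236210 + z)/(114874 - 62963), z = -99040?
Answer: √10045476858683/363377 ≈ 8.7222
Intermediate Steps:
S = -335250/363377 (S = ((-236210 - 99040)/(114874 - 62963))/7 = (-335250/51911)/7 = (-335250*1/51911)/7 = (⅐)*(-335250/51911) = -335250/363377 ≈ -0.92260)
m = -16
A(M) = 77 (A(M) = -35 + 7*(-1*(-16)) = -35 + 7*16 = -35 + 112 = 77)
√(A(669) + S) = √(77 - 335250/363377) = √(27644779/363377) = √10045476858683/363377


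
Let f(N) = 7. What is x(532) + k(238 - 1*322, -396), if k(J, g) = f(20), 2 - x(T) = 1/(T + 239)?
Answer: 6938/771 ≈ 8.9987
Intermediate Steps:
x(T) = 2 - 1/(239 + T) (x(T) = 2 - 1/(T + 239) = 2 - 1/(239 + T))
k(J, g) = 7
x(532) + k(238 - 1*322, -396) = (477 + 2*532)/(239 + 532) + 7 = (477 + 1064)/771 + 7 = (1/771)*1541 + 7 = 1541/771 + 7 = 6938/771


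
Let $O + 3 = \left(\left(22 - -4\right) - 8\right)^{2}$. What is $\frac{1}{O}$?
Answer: $\frac{1}{321} \approx 0.0031153$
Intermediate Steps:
$O = 321$ ($O = -3 + \left(\left(22 - -4\right) - 8\right)^{2} = -3 + \left(\left(22 + 4\right) - 8\right)^{2} = -3 + \left(26 - 8\right)^{2} = -3 + 18^{2} = -3 + 324 = 321$)
$\frac{1}{O} = \frac{1}{321}$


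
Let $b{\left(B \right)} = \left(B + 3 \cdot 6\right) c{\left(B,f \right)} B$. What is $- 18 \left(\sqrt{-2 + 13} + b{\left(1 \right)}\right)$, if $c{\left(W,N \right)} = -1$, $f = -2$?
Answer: $342 - 18 \sqrt{11} \approx 282.3$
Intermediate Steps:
$b{\left(B \right)} = B \left(-18 - B\right)$ ($b{\left(B \right)} = \left(B + 3 \cdot 6\right) \left(-1\right) B = \left(B + 18\right) \left(-1\right) B = \left(18 + B\right) \left(-1\right) B = \left(-18 - B\right) B = B \left(-18 - B\right)$)
$- 18 \left(\sqrt{-2 + 13} + b{\left(1 \right)}\right) = - 18 \left(\sqrt{-2 + 13} - 1 \left(18 + 1\right)\right) = - 18 \left(\sqrt{11} - 1 \cdot 19\right) = - 18 \left(\sqrt{11} - 19\right) = - 18 \left(-19 + \sqrt{11}\right) = 342 - 18 \sqrt{11}$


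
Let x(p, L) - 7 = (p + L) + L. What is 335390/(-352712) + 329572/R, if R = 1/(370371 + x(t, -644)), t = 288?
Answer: 21468987979901201/176356 ≈ 1.2174e+11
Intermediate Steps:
x(p, L) = 7 + p + 2*L (x(p, L) = 7 + ((p + L) + L) = 7 + ((L + p) + L) = 7 + (p + 2*L) = 7 + p + 2*L)
R = 1/369378 (R = 1/(370371 + (7 + 288 + 2*(-644))) = 1/(370371 + (7 + 288 - 1288)) = 1/(370371 - 993) = 1/369378 ≈ 2.7073e-6)
335390/(-352712) + 329572/R = 335390/(-352712) + 329572/(1/369378) = 335390*(-1/352712) + 329572*369378 = -167695/176356 + 121736646216 = 21468987979901201/176356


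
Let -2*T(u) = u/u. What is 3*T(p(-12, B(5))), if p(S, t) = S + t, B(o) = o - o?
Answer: -3/2 ≈ -1.5000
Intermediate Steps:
B(o) = 0
T(u) = -1/2 (T(u) = -u/(2*u) = -1/2*1 = -1/2)
3*T(p(-12, B(5))) = 3*(-1/2) = -3/2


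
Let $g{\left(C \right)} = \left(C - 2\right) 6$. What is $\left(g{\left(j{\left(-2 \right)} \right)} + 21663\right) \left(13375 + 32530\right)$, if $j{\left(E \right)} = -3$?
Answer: $993062865$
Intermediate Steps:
$g{\left(C \right)} = -12 + 6 C$ ($g{\left(C \right)} = \left(-2 + C\right) 6 = -12 + 6 C$)
$\left(g{\left(j{\left(-2 \right)} \right)} + 21663\right) \left(13375 + 32530\right) = \left(\left(-12 + 6 \left(-3\right)\right) + 21663\right) \left(13375 + 32530\right) = \left(\left(-12 - 18\right) + 21663\right) 45905 = \left(-30 + 21663\right) 45905 = 21633 \cdot 45905 = 993062865$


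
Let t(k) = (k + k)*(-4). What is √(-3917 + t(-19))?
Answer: I*√3765 ≈ 61.36*I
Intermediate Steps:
t(k) = -8*k (t(k) = (2*k)*(-4) = -8*k)
√(-3917 + t(-19)) = √(-3917 - 8*(-19)) = √(-3917 + 152) = √(-3765) = I*√3765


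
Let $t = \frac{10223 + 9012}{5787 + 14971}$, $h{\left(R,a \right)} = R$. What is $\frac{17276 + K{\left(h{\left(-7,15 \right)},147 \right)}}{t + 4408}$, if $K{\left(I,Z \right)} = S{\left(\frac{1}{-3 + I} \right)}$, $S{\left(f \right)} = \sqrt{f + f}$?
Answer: $\frac{51230744}{13074357} + \frac{20758 i \sqrt{5}}{457602495} \approx 3.9184 + 0.00010143 i$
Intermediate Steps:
$S{\left(f \right)} = \sqrt{2} \sqrt{f}$ ($S{\left(f \right)} = \sqrt{2 f} = \sqrt{2} \sqrt{f}$)
$t = \frac{19235}{20758} \approx 0.92663$
$K{\left(I,Z \right)} = \sqrt{2} \sqrt{\frac{1}{-3 + I}}$
$\frac{17276 + K{\left(h{\left(-7,15 \right)},147 \right)}}{t + 4408} = \frac{17276 + \sqrt{2} \sqrt{\frac{1}{-3 - 7}}}{\frac{19235}{20758} + 4408} = \frac{17276 + \sqrt{2} \sqrt{\frac{1}{-10}}}{\frac{91520499}{20758}} = \left(17276 + \sqrt{2} \sqrt{- \frac{1}{10}}\right) \frac{20758}{91520499} = \left(17276 + \sqrt{2} \frac{i \sqrt{10}}{10}\right) \frac{20758}{91520499} = \left(17276 + \frac{i \sqrt{5}}{5}\right) \frac{20758}{91520499} = \frac{51230744}{13074357} + \frac{20758 i \sqrt{5}}{457602495}$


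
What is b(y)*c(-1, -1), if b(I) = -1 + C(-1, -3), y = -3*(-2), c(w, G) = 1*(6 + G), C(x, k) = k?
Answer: -20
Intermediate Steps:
c(w, G) = 6 + G
y = 6
b(I) = -4 (b(I) = -1 - 3 = -4)
b(y)*c(-1, -1) = -4*(6 - 1) = -4*5 = -20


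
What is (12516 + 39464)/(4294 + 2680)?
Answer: 25990/3487 ≈ 7.4534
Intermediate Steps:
(12516 + 39464)/(4294 + 2680) = 51980/6974 = 51980*(1/6974) = 25990/3487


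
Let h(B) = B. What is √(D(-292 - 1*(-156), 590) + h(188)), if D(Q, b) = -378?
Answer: I*√190 ≈ 13.784*I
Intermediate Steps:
√(D(-292 - 1*(-156), 590) + h(188)) = √(-378 + 188) = √(-190) = I*√190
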